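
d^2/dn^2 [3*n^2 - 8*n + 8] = 6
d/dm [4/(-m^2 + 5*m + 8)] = 4*(2*m - 5)/(-m^2 + 5*m + 8)^2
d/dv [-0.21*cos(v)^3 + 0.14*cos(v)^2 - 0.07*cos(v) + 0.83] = (0.63*cos(v)^2 - 0.28*cos(v) + 0.07)*sin(v)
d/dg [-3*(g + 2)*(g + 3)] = -6*g - 15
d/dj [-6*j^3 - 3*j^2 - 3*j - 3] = -18*j^2 - 6*j - 3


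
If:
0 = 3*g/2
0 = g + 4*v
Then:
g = 0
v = 0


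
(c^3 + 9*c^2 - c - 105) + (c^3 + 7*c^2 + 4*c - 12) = 2*c^3 + 16*c^2 + 3*c - 117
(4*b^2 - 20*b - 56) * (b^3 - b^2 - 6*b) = 4*b^5 - 24*b^4 - 60*b^3 + 176*b^2 + 336*b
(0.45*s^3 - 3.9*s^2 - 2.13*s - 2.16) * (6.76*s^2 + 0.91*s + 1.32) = 3.042*s^5 - 25.9545*s^4 - 17.3538*s^3 - 21.6879*s^2 - 4.7772*s - 2.8512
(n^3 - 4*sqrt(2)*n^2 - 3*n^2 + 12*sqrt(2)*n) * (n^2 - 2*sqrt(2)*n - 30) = n^5 - 6*sqrt(2)*n^4 - 3*n^4 - 14*n^3 + 18*sqrt(2)*n^3 + 42*n^2 + 120*sqrt(2)*n^2 - 360*sqrt(2)*n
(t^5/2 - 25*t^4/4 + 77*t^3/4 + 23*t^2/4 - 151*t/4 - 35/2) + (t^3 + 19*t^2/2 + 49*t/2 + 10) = t^5/2 - 25*t^4/4 + 81*t^3/4 + 61*t^2/4 - 53*t/4 - 15/2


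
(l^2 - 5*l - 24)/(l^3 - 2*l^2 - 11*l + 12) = (l - 8)/(l^2 - 5*l + 4)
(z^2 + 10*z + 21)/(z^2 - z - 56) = (z + 3)/(z - 8)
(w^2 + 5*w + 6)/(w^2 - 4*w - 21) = (w + 2)/(w - 7)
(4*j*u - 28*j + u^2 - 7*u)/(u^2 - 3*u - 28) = (4*j + u)/(u + 4)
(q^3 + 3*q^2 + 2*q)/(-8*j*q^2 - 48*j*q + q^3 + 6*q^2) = (q^2 + 3*q + 2)/(-8*j*q - 48*j + q^2 + 6*q)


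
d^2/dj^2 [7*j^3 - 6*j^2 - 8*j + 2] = 42*j - 12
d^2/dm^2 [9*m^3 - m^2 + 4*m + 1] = 54*m - 2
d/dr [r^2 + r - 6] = 2*r + 1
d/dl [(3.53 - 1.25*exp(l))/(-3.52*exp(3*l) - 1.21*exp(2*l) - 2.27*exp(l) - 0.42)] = (-8.8*exp(3*l) + 35.7643*exp(2*l) + 8.5426*exp(l) + 8.5381)*exp(l)/(12.3904*exp(6*l) + 8.5184*exp(5*l) + 17.4449*exp(4*l) + 8.4502*exp(3*l) + 6.1693*exp(2*l) + 1.9068*exp(l) + 0.1764)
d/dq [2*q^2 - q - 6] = 4*q - 1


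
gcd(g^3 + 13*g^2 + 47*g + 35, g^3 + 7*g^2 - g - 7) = g^2 + 8*g + 7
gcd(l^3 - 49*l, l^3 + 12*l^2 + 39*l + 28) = l + 7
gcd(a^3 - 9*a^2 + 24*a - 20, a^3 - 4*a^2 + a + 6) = a - 2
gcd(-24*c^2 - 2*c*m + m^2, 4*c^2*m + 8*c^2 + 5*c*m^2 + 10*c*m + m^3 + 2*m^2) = 4*c + m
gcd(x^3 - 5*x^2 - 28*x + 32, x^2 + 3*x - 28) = 1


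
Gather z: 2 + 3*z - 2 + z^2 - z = z^2 + 2*z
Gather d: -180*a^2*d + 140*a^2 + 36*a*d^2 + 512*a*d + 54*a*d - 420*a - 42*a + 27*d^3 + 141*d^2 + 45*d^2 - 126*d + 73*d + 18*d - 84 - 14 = 140*a^2 - 462*a + 27*d^3 + d^2*(36*a + 186) + d*(-180*a^2 + 566*a - 35) - 98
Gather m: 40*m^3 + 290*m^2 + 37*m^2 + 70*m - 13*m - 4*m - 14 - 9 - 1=40*m^3 + 327*m^2 + 53*m - 24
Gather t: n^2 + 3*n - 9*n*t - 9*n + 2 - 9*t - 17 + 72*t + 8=n^2 - 6*n + t*(63 - 9*n) - 7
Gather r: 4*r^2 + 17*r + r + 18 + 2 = 4*r^2 + 18*r + 20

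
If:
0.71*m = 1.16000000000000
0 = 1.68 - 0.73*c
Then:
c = 2.30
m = 1.63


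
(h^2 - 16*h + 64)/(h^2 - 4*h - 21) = (-h^2 + 16*h - 64)/(-h^2 + 4*h + 21)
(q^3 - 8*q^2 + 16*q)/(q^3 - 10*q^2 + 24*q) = (q - 4)/(q - 6)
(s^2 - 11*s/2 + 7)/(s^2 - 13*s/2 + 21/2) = (s - 2)/(s - 3)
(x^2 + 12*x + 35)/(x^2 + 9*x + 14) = (x + 5)/(x + 2)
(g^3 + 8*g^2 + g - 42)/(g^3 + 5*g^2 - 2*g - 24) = (g + 7)/(g + 4)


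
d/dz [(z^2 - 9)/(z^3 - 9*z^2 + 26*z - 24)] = (-z^2 - 6*z + 26)/(z^4 - 12*z^3 + 52*z^2 - 96*z + 64)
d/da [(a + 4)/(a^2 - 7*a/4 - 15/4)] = 4*(-4*a^2 - 32*a + 13)/(16*a^4 - 56*a^3 - 71*a^2 + 210*a + 225)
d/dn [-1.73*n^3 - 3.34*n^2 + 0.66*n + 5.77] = -5.19*n^2 - 6.68*n + 0.66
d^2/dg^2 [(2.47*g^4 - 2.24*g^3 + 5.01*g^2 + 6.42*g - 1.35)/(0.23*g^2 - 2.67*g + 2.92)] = (0.261326*g^6 - 9.10096199999999*g^5 + 115.60341*g^4 - 330.209914*g^3 + 336.889326*g^2 - 135.490638*g + 168.105594)/(0.012167*g^6 - 0.423729*g^5 + 5.382345*g^4 - 29.793195*g^3 + 68.33238*g^2 - 68.296464*g + 24.897088)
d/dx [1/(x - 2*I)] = -1/(x - 2*I)^2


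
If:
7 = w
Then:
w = 7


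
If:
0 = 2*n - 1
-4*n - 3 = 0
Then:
No Solution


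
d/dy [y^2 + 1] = 2*y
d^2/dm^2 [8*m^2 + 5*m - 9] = 16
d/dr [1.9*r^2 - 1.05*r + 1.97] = 3.8*r - 1.05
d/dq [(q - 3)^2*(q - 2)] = (q - 3)*(3*q - 7)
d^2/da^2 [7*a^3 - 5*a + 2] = 42*a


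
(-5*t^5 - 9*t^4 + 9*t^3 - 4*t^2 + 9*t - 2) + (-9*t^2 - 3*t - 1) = -5*t^5 - 9*t^4 + 9*t^3 - 13*t^2 + 6*t - 3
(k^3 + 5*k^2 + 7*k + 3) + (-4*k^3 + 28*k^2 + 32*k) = -3*k^3 + 33*k^2 + 39*k + 3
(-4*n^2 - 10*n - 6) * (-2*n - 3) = 8*n^3 + 32*n^2 + 42*n + 18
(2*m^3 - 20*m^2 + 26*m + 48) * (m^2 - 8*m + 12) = 2*m^5 - 36*m^4 + 210*m^3 - 400*m^2 - 72*m + 576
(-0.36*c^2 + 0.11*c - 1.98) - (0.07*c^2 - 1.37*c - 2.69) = -0.43*c^2 + 1.48*c + 0.71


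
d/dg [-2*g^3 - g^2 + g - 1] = -6*g^2 - 2*g + 1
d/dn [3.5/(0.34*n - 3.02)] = -1.19/(0.34*n - 3.02)^2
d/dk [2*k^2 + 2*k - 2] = 4*k + 2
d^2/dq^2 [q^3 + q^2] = 6*q + 2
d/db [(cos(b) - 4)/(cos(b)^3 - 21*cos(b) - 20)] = (3*cos(b)/2 - 6*cos(2*b) + cos(3*b)/2 + 98)*sin(b)/(-cos(b)^3 + 21*cos(b) + 20)^2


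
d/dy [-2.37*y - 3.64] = -2.37000000000000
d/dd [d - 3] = 1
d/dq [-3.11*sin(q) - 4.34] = -3.11*cos(q)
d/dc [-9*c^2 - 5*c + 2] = -18*c - 5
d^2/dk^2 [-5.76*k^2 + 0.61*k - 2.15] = -11.5200000000000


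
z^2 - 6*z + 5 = (z - 5)*(z - 1)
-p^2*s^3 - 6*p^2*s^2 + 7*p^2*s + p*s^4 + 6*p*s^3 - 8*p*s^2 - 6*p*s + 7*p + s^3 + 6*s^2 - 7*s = (-p + s)*(s - 1)*(s + 7)*(p*s + 1)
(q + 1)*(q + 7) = q^2 + 8*q + 7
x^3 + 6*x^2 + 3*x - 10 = (x - 1)*(x + 2)*(x + 5)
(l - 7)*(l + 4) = l^2 - 3*l - 28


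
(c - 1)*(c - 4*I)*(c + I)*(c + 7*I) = c^4 - c^3 + 4*I*c^3 + 25*c^2 - 4*I*c^2 - 25*c + 28*I*c - 28*I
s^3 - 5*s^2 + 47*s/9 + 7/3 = (s - 3)*(s - 7/3)*(s + 1/3)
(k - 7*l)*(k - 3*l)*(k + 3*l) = k^3 - 7*k^2*l - 9*k*l^2 + 63*l^3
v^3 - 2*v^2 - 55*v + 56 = (v - 8)*(v - 1)*(v + 7)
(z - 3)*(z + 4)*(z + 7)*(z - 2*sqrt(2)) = z^4 - 2*sqrt(2)*z^3 + 8*z^3 - 16*sqrt(2)*z^2 - 5*z^2 - 84*z + 10*sqrt(2)*z + 168*sqrt(2)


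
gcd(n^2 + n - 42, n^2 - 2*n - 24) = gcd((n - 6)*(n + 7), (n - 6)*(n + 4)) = n - 6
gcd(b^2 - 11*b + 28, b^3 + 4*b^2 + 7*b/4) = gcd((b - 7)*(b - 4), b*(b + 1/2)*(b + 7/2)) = 1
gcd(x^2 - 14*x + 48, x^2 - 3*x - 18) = x - 6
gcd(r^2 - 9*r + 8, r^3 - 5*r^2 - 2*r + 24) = 1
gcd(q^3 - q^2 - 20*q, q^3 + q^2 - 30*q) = q^2 - 5*q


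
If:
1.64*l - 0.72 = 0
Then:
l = 0.44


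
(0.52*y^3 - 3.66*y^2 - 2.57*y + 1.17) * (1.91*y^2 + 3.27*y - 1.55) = 0.9932*y^5 - 5.2902*y^4 - 17.6829*y^3 - 0.4962*y^2 + 7.8094*y - 1.8135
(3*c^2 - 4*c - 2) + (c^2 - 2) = 4*c^2 - 4*c - 4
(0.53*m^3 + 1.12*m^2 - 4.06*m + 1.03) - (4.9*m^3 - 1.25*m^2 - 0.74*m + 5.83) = -4.37*m^3 + 2.37*m^2 - 3.32*m - 4.8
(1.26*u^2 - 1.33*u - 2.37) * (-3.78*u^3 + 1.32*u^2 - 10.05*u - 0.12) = -4.7628*u^5 + 6.6906*u^4 - 5.46*u^3 + 10.0869*u^2 + 23.9781*u + 0.2844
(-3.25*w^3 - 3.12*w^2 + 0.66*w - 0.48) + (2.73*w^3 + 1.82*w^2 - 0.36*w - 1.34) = -0.52*w^3 - 1.3*w^2 + 0.3*w - 1.82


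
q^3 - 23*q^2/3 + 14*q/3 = q*(q - 7)*(q - 2/3)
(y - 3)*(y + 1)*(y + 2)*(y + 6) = y^4 + 6*y^3 - 7*y^2 - 48*y - 36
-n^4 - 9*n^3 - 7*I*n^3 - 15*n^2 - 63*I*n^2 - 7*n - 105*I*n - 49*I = (n + 7)*(n + 7*I)*(-I*n - I)^2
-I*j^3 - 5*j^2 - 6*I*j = j*(j - 6*I)*(-I*j + 1)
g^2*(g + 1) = g^3 + g^2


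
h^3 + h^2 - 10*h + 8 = (h - 2)*(h - 1)*(h + 4)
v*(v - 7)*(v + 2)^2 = v^4 - 3*v^3 - 24*v^2 - 28*v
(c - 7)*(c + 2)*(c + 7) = c^3 + 2*c^2 - 49*c - 98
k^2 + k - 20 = (k - 4)*(k + 5)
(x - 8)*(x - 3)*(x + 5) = x^3 - 6*x^2 - 31*x + 120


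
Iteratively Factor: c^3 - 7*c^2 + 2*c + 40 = (c + 2)*(c^2 - 9*c + 20) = (c - 4)*(c + 2)*(c - 5)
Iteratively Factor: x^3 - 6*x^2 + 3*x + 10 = (x - 5)*(x^2 - x - 2) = (x - 5)*(x + 1)*(x - 2)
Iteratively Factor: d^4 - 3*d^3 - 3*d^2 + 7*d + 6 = (d + 1)*(d^3 - 4*d^2 + d + 6) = (d + 1)^2*(d^2 - 5*d + 6) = (d - 3)*(d + 1)^2*(d - 2)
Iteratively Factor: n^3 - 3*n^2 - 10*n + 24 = (n + 3)*(n^2 - 6*n + 8) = (n - 2)*(n + 3)*(n - 4)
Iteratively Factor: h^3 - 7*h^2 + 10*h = (h)*(h^2 - 7*h + 10) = h*(h - 2)*(h - 5)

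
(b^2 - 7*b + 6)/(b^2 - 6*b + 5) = (b - 6)/(b - 5)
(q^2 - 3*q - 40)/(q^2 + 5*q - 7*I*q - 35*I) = (q - 8)/(q - 7*I)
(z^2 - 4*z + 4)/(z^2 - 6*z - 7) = (-z^2 + 4*z - 4)/(-z^2 + 6*z + 7)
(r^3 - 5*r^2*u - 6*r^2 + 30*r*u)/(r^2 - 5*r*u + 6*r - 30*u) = r*(r - 6)/(r + 6)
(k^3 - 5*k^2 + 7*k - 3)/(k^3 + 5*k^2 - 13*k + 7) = (k - 3)/(k + 7)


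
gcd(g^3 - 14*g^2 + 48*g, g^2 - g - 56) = g - 8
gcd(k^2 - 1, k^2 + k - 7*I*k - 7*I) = k + 1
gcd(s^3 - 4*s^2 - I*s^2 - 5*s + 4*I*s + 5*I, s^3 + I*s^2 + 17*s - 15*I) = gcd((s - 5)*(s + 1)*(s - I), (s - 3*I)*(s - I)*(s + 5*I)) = s - I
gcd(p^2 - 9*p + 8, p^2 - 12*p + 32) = p - 8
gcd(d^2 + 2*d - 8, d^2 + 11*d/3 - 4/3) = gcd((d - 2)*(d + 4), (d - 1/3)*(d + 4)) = d + 4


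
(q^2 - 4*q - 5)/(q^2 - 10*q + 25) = (q + 1)/(q - 5)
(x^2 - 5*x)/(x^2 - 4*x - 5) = x/(x + 1)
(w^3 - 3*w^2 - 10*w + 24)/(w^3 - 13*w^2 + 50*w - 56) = (w + 3)/(w - 7)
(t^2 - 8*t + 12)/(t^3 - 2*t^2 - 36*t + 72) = 1/(t + 6)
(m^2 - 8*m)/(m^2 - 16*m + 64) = m/(m - 8)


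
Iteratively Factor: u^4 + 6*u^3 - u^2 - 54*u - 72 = (u + 4)*(u^3 + 2*u^2 - 9*u - 18) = (u + 2)*(u + 4)*(u^2 - 9) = (u - 3)*(u + 2)*(u + 4)*(u + 3)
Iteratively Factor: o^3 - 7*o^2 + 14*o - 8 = (o - 1)*(o^2 - 6*o + 8) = (o - 2)*(o - 1)*(o - 4)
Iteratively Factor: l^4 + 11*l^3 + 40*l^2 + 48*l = (l + 3)*(l^3 + 8*l^2 + 16*l) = l*(l + 3)*(l^2 + 8*l + 16) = l*(l + 3)*(l + 4)*(l + 4)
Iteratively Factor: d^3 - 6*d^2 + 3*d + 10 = (d + 1)*(d^2 - 7*d + 10) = (d - 5)*(d + 1)*(d - 2)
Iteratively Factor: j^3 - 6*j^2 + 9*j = (j - 3)*(j^2 - 3*j) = j*(j - 3)*(j - 3)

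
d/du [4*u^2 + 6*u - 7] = 8*u + 6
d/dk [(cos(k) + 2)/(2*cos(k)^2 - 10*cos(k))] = (sin(k) - 10*sin(k)/cos(k)^2 + 4*tan(k))/(2*(cos(k) - 5)^2)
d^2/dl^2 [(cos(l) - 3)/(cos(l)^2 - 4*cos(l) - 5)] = (9*sin(l)^4*cos(l) - 8*sin(l)^4 + 126*sin(l)^2 + 61*cos(l)/2 + 18*cos(3*l) - cos(5*l)/2 + 48)/(sin(l)^2 + 4*cos(l) + 4)^3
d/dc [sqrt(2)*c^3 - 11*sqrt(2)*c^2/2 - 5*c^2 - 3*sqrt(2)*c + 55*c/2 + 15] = 3*sqrt(2)*c^2 - 11*sqrt(2)*c - 10*c - 3*sqrt(2) + 55/2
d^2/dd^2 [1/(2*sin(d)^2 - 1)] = (-4*cos(2*d)^2 + 4*cos(4*d) - 4)/cos(2*d)^3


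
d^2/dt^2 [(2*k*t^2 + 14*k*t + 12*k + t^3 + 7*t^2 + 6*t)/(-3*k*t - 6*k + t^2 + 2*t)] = -(2*(-3*k + 2*t + 2)^2*(2*k*t^2 + 14*k*t + 12*k + t^3 + 7*t^2 + 6*t) + 2*(2*k + 3*t + 7)*(3*k*t + 6*k - t^2 - 2*t)^2 + 2*(3*k*t + 6*k - t^2 - 2*t)*(2*k*t^2 + 14*k*t + 12*k + t^3 + 7*t^2 + 6*t + (-3*k + 2*t + 2)*(4*k*t + 14*k + 3*t^2 + 14*t + 6)))/(3*k*t + 6*k - t^2 - 2*t)^3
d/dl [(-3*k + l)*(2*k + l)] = -k + 2*l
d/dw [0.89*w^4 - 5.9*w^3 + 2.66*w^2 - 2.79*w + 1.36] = 3.56*w^3 - 17.7*w^2 + 5.32*w - 2.79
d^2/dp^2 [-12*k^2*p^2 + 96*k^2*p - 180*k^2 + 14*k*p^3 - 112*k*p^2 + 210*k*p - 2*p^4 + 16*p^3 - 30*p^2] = -24*k^2 + 84*k*p - 224*k - 24*p^2 + 96*p - 60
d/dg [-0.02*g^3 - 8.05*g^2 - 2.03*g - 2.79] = -0.06*g^2 - 16.1*g - 2.03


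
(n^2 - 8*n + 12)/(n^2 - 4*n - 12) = (n - 2)/(n + 2)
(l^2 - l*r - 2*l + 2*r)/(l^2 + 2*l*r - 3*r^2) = (l - 2)/(l + 3*r)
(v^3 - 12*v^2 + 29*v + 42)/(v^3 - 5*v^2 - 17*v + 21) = (v^2 - 5*v - 6)/(v^2 + 2*v - 3)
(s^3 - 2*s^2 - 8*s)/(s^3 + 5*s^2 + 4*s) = (s^2 - 2*s - 8)/(s^2 + 5*s + 4)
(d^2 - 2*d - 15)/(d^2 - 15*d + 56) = (d^2 - 2*d - 15)/(d^2 - 15*d + 56)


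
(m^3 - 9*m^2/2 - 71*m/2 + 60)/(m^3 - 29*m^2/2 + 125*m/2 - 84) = (2*m^2 + 7*m - 15)/(2*m^2 - 13*m + 21)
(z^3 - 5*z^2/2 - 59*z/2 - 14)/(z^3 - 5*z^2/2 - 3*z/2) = (z^2 - 3*z - 28)/(z*(z - 3))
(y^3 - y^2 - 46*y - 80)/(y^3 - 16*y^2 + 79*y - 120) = (y^2 + 7*y + 10)/(y^2 - 8*y + 15)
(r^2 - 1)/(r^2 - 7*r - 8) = (r - 1)/(r - 8)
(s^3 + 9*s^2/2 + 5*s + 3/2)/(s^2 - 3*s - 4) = (2*s^2 + 7*s + 3)/(2*(s - 4))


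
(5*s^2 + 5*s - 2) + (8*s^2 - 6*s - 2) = 13*s^2 - s - 4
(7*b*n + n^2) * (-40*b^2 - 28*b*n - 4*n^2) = -280*b^3*n - 236*b^2*n^2 - 56*b*n^3 - 4*n^4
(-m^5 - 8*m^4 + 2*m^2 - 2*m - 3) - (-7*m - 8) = -m^5 - 8*m^4 + 2*m^2 + 5*m + 5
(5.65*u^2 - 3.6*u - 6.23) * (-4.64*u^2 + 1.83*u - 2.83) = -26.216*u^4 + 27.0435*u^3 + 6.3297*u^2 - 1.2129*u + 17.6309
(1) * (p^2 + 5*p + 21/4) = p^2 + 5*p + 21/4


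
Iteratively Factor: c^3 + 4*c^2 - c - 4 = (c + 1)*(c^2 + 3*c - 4) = (c + 1)*(c + 4)*(c - 1)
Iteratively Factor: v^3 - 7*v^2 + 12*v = (v - 4)*(v^2 - 3*v) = v*(v - 4)*(v - 3)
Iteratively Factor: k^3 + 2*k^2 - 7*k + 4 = (k + 4)*(k^2 - 2*k + 1) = (k - 1)*(k + 4)*(k - 1)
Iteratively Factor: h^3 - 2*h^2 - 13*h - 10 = (h - 5)*(h^2 + 3*h + 2) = (h - 5)*(h + 2)*(h + 1)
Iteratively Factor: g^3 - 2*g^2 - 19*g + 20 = (g - 5)*(g^2 + 3*g - 4) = (g - 5)*(g + 4)*(g - 1)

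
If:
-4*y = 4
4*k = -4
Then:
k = -1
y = -1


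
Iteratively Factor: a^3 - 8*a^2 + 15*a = (a - 3)*(a^2 - 5*a) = a*(a - 3)*(a - 5)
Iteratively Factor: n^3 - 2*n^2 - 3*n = (n + 1)*(n^2 - 3*n) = (n - 3)*(n + 1)*(n)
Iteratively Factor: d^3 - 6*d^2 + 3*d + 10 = (d - 5)*(d^2 - d - 2) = (d - 5)*(d - 2)*(d + 1)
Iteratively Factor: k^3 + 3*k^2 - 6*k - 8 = (k + 1)*(k^2 + 2*k - 8) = (k - 2)*(k + 1)*(k + 4)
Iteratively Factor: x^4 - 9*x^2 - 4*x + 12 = (x + 2)*(x^3 - 2*x^2 - 5*x + 6) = (x - 1)*(x + 2)*(x^2 - x - 6) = (x - 1)*(x + 2)^2*(x - 3)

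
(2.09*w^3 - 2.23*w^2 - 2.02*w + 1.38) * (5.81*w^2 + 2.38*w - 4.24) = 12.1429*w^5 - 7.9821*w^4 - 25.9052*w^3 + 12.6654*w^2 + 11.8492*w - 5.8512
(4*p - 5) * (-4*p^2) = -16*p^3 + 20*p^2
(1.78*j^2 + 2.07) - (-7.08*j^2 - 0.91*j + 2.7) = 8.86*j^2 + 0.91*j - 0.63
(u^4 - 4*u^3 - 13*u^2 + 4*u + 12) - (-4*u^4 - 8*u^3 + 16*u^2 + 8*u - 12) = 5*u^4 + 4*u^3 - 29*u^2 - 4*u + 24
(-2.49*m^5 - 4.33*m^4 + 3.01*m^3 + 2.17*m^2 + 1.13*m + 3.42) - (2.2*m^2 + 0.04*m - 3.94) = -2.49*m^5 - 4.33*m^4 + 3.01*m^3 - 0.0300000000000002*m^2 + 1.09*m + 7.36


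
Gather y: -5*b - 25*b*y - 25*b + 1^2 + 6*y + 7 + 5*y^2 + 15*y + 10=-30*b + 5*y^2 + y*(21 - 25*b) + 18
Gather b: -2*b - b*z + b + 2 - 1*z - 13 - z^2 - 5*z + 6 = b*(-z - 1) - z^2 - 6*z - 5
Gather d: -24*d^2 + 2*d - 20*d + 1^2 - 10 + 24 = -24*d^2 - 18*d + 15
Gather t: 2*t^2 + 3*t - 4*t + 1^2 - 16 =2*t^2 - t - 15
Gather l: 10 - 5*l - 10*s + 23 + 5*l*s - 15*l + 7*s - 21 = l*(5*s - 20) - 3*s + 12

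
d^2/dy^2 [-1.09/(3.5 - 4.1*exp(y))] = (18.3229*exp(y) + 15.6415)*exp(y)/(4.1*exp(y) - 3.5)^3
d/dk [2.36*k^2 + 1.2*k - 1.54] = 4.72*k + 1.2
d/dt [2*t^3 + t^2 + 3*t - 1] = 6*t^2 + 2*t + 3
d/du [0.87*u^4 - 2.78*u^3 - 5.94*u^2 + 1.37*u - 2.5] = 3.48*u^3 - 8.34*u^2 - 11.88*u + 1.37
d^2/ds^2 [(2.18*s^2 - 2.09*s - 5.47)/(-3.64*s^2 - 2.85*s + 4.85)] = (100.613968*s^3 + 203.937552*s^2 + 561.85584*s + 237.21486)/(48.228544*s^6 + 113.28408*s^5 - 104.08398*s^4 - 278.734275*s^3 + 138.683325*s^2 + 201.117375*s - 114.084125)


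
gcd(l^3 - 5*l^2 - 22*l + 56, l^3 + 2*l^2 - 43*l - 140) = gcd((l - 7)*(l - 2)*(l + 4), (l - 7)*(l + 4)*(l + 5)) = l^2 - 3*l - 28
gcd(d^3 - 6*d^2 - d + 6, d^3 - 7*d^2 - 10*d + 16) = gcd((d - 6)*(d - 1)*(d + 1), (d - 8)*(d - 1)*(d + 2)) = d - 1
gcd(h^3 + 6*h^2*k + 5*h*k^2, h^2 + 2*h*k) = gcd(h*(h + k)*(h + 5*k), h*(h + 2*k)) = h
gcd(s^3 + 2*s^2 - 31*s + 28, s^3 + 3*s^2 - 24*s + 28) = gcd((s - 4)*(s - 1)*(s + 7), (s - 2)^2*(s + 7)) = s + 7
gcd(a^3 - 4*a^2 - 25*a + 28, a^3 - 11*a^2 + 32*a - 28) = a - 7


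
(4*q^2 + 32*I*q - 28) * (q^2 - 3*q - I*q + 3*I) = 4*q^4 - 12*q^3 + 28*I*q^3 + 4*q^2 - 84*I*q^2 - 12*q + 28*I*q - 84*I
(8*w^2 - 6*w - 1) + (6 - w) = 8*w^2 - 7*w + 5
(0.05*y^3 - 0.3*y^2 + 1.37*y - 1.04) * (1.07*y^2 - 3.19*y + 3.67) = 0.0535*y^5 - 0.4805*y^4 + 2.6064*y^3 - 6.5841*y^2 + 8.3455*y - 3.8168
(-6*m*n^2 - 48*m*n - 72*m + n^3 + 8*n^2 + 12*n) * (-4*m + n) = 24*m^2*n^2 + 192*m^2*n + 288*m^2 - 10*m*n^3 - 80*m*n^2 - 120*m*n + n^4 + 8*n^3 + 12*n^2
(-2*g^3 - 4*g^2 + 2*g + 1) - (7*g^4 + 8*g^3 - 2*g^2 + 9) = -7*g^4 - 10*g^3 - 2*g^2 + 2*g - 8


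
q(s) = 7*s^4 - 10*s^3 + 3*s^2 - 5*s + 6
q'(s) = 28*s^3 - 30*s^2 + 6*s - 5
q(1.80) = 21.88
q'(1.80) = 71.90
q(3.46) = 613.63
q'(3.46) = 816.42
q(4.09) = 1310.36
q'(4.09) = 1433.40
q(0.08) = 5.61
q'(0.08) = -4.70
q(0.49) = 3.50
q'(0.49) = -5.97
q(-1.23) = 51.32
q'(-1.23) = -109.87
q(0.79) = 1.72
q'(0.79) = -5.18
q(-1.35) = 66.07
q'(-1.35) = -136.67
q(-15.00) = 388881.00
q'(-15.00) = -101345.00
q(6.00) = 6996.00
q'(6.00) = 4999.00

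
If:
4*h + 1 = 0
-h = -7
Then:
No Solution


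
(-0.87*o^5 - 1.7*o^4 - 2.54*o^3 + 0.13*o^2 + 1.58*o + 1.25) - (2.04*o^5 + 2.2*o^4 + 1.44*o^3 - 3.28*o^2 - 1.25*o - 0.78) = -2.91*o^5 - 3.9*o^4 - 3.98*o^3 + 3.41*o^2 + 2.83*o + 2.03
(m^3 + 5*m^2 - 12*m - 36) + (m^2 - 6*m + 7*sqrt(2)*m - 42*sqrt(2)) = m^3 + 6*m^2 - 18*m + 7*sqrt(2)*m - 42*sqrt(2) - 36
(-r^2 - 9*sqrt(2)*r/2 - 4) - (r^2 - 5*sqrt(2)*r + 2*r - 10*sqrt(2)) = -2*r^2 - 2*r + sqrt(2)*r/2 - 4 + 10*sqrt(2)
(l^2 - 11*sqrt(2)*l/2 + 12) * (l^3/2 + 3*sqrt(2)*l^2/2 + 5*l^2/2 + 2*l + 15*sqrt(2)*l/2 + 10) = l^5/2 - 5*sqrt(2)*l^4/4 + 5*l^4/2 - 25*sqrt(2)*l^3/4 - 17*l^3/2 - 85*l^2/2 + 7*sqrt(2)*l^2 + 24*l + 35*sqrt(2)*l + 120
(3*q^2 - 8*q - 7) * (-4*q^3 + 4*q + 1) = -12*q^5 + 32*q^4 + 40*q^3 - 29*q^2 - 36*q - 7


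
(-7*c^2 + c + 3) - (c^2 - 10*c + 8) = -8*c^2 + 11*c - 5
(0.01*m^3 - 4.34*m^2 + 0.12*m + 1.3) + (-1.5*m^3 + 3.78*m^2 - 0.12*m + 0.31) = -1.49*m^3 - 0.56*m^2 + 1.61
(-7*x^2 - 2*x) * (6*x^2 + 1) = -42*x^4 - 12*x^3 - 7*x^2 - 2*x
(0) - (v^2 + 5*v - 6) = -v^2 - 5*v + 6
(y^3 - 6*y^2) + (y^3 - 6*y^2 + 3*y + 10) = 2*y^3 - 12*y^2 + 3*y + 10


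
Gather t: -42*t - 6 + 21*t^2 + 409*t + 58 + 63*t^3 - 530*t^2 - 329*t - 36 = 63*t^3 - 509*t^2 + 38*t + 16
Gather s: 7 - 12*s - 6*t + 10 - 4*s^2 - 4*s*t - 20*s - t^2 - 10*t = -4*s^2 + s*(-4*t - 32) - t^2 - 16*t + 17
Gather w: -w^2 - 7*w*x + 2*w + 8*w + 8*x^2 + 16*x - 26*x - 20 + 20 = -w^2 + w*(10 - 7*x) + 8*x^2 - 10*x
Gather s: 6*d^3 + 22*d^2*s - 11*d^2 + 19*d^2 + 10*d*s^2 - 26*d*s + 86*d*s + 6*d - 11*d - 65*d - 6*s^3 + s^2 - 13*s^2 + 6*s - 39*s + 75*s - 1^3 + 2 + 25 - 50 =6*d^3 + 8*d^2 - 70*d - 6*s^3 + s^2*(10*d - 12) + s*(22*d^2 + 60*d + 42) - 24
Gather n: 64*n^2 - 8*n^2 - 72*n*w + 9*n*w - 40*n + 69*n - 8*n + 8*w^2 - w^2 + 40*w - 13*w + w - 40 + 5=56*n^2 + n*(21 - 63*w) + 7*w^2 + 28*w - 35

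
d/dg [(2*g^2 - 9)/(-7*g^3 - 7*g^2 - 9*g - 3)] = (14*g^4 - 207*g^2 - 138*g - 81)/(49*g^6 + 98*g^5 + 175*g^4 + 168*g^3 + 123*g^2 + 54*g + 9)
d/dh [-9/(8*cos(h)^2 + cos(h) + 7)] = -9*(16*cos(h) + 1)*sin(h)/(8*cos(h)^2 + cos(h) + 7)^2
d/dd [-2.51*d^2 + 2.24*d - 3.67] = 2.24 - 5.02*d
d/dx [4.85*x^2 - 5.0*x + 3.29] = 9.7*x - 5.0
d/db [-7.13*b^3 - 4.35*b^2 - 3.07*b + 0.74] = -21.39*b^2 - 8.7*b - 3.07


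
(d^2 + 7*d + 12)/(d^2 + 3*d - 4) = (d + 3)/(d - 1)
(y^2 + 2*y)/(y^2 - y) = (y + 2)/(y - 1)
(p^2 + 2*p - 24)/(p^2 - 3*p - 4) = (p + 6)/(p + 1)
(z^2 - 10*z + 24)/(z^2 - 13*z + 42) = (z - 4)/(z - 7)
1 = 1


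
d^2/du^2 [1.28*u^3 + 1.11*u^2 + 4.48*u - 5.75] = 7.68*u + 2.22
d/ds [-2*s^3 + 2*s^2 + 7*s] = -6*s^2 + 4*s + 7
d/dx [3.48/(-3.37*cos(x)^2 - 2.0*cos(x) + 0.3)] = -(23.4552*cos(x) + 6.96)*sin(x)/(3.37*cos(x)^2 + 2.0*cos(x) - 0.3)^2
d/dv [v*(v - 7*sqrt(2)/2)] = 2*v - 7*sqrt(2)/2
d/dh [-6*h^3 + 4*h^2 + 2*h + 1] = -18*h^2 + 8*h + 2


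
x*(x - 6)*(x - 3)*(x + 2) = x^4 - 7*x^3 + 36*x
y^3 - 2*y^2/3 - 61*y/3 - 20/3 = (y - 5)*(y + 1/3)*(y + 4)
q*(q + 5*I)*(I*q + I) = I*q^3 - 5*q^2 + I*q^2 - 5*q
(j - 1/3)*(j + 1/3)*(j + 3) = j^3 + 3*j^2 - j/9 - 1/3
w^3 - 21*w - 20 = (w - 5)*(w + 1)*(w + 4)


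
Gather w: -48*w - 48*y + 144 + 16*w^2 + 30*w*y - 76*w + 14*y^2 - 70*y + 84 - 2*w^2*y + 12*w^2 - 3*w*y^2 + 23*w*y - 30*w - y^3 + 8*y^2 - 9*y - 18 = w^2*(28 - 2*y) + w*(-3*y^2 + 53*y - 154) - y^3 + 22*y^2 - 127*y + 210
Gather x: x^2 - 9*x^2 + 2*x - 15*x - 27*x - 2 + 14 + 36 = -8*x^2 - 40*x + 48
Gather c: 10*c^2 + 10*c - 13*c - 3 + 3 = 10*c^2 - 3*c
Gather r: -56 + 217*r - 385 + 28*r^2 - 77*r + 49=28*r^2 + 140*r - 392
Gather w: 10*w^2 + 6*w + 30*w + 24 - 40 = 10*w^2 + 36*w - 16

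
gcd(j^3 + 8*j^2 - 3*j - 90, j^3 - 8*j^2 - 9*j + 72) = j - 3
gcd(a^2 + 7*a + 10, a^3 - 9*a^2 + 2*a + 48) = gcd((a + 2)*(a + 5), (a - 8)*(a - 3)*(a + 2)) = a + 2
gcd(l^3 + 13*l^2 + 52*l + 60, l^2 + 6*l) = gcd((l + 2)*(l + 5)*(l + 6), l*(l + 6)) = l + 6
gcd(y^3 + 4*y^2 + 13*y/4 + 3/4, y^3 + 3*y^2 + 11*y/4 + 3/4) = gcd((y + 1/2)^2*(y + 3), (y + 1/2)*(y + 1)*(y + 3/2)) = y + 1/2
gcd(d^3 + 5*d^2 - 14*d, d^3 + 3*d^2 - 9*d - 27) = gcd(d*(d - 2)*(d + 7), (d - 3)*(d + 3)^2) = 1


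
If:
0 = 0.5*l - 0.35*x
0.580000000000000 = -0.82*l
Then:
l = -0.71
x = -1.01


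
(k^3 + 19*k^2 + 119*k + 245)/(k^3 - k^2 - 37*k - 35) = (k^2 + 14*k + 49)/(k^2 - 6*k - 7)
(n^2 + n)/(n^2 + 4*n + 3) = n/(n + 3)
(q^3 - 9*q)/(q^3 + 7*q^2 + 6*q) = (q^2 - 9)/(q^2 + 7*q + 6)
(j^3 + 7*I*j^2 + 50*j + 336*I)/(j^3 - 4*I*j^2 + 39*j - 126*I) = (j + 8*I)/(j - 3*I)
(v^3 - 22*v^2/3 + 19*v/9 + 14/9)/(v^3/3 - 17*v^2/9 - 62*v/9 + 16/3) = (3*v^2 - 20*v - 7)/(v^2 - 5*v - 24)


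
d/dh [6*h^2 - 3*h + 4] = 12*h - 3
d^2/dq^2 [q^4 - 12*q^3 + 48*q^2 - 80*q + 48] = 12*q^2 - 72*q + 96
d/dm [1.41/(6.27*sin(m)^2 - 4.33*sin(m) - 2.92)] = (6.1053 - 17.6814*sin(m))*cos(m)/(-6.27*sin(m)^2 + 4.33*sin(m) + 2.92)^2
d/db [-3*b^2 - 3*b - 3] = -6*b - 3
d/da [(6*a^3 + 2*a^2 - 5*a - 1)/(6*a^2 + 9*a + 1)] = 2*(18*a^4 + 54*a^3 + 33*a^2 + 8*a + 2)/(36*a^4 + 108*a^3 + 93*a^2 + 18*a + 1)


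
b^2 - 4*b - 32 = (b - 8)*(b + 4)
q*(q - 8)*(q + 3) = q^3 - 5*q^2 - 24*q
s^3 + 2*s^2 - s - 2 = (s - 1)*(s + 1)*(s + 2)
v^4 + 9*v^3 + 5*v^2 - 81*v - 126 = (v - 3)*(v + 2)*(v + 3)*(v + 7)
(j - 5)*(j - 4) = j^2 - 9*j + 20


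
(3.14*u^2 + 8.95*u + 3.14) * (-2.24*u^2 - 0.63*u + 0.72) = -7.0336*u^4 - 22.0262*u^3 - 10.4113*u^2 + 4.4658*u + 2.2608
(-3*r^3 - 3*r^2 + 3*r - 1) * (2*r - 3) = -6*r^4 + 3*r^3 + 15*r^2 - 11*r + 3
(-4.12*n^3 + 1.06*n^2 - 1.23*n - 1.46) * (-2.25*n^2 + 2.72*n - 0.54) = 9.27*n^5 - 13.5914*n^4 + 7.8755*n^3 - 0.633*n^2 - 3.307*n + 0.7884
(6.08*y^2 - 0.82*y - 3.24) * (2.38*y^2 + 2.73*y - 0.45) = 14.4704*y^4 + 14.6468*y^3 - 12.6858*y^2 - 8.4762*y + 1.458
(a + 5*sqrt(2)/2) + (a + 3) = 2*a + 3 + 5*sqrt(2)/2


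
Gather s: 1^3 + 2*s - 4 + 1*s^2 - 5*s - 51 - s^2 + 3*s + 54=0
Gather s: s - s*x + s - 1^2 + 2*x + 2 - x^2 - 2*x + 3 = s*(2 - x) - x^2 + 4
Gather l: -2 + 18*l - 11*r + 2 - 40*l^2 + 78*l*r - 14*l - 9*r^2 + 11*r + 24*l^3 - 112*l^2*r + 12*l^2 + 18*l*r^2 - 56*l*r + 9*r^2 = 24*l^3 + l^2*(-112*r - 28) + l*(18*r^2 + 22*r + 4)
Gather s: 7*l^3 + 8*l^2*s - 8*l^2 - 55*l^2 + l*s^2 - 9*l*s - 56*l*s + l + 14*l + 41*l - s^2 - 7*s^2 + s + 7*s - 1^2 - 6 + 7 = 7*l^3 - 63*l^2 + 56*l + s^2*(l - 8) + s*(8*l^2 - 65*l + 8)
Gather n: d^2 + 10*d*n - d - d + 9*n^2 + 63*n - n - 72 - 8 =d^2 - 2*d + 9*n^2 + n*(10*d + 62) - 80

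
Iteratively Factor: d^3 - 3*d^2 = (d)*(d^2 - 3*d) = d*(d - 3)*(d)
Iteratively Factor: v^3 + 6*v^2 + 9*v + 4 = (v + 1)*(v^2 + 5*v + 4) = (v + 1)*(v + 4)*(v + 1)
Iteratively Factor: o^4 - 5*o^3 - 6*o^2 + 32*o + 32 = (o - 4)*(o^3 - o^2 - 10*o - 8) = (o - 4)*(o + 2)*(o^2 - 3*o - 4) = (o - 4)^2*(o + 2)*(o + 1)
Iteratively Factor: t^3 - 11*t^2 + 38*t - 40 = (t - 2)*(t^2 - 9*t + 20) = (t - 4)*(t - 2)*(t - 5)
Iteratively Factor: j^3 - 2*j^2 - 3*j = (j)*(j^2 - 2*j - 3) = j*(j + 1)*(j - 3)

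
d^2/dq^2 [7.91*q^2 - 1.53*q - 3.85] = 15.8200000000000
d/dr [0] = 0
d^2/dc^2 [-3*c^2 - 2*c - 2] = -6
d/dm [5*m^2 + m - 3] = 10*m + 1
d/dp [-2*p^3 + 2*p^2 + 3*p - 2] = -6*p^2 + 4*p + 3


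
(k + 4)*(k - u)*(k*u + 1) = k^3*u - k^2*u^2 + 4*k^2*u + k^2 - 4*k*u^2 - k*u + 4*k - 4*u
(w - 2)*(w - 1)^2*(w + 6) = w^4 + 2*w^3 - 19*w^2 + 28*w - 12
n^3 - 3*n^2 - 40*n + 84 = (n - 7)*(n - 2)*(n + 6)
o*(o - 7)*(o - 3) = o^3 - 10*o^2 + 21*o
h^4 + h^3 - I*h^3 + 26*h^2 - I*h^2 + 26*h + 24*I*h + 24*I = (h + 1)*(h - 6*I)*(h + I)*(h + 4*I)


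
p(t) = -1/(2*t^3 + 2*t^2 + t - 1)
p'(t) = -(-6*t^2 - 4*t - 1)/(2*t^3 + 2*t^2 + t - 1)^2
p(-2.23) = 0.06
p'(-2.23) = 0.09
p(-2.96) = 0.03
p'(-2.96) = 0.03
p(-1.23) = 0.34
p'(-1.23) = 0.60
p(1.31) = -0.12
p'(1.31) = 0.24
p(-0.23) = 0.87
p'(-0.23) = 0.30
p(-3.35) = 0.02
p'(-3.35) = 0.02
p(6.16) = -0.00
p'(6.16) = 0.00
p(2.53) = -0.02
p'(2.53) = 0.02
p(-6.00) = 0.00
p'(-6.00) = 0.00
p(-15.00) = 0.00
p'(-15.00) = 0.00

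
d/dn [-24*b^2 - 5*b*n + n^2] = -5*b + 2*n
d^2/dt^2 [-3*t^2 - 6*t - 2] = -6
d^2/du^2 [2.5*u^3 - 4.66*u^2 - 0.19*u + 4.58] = 15.0*u - 9.32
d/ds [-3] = 0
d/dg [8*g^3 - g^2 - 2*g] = 24*g^2 - 2*g - 2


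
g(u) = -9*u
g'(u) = -9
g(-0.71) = 6.39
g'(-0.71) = -9.00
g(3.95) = -35.55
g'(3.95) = -9.00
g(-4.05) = 36.45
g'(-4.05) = -9.00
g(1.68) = -15.12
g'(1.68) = -9.00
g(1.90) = -17.10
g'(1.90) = -9.00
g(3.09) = -27.81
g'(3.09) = -9.00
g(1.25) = -11.25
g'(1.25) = -9.00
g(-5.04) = 45.36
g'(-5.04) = -9.00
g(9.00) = -81.00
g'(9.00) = -9.00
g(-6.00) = 54.00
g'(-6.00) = -9.00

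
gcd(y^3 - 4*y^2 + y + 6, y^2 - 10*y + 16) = y - 2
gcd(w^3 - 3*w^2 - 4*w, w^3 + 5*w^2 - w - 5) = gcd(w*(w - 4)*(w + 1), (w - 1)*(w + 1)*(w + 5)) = w + 1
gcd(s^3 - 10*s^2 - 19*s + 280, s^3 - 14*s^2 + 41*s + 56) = s^2 - 15*s + 56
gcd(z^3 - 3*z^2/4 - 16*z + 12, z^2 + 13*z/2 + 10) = z + 4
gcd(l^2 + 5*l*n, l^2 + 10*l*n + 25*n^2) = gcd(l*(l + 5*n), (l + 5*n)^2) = l + 5*n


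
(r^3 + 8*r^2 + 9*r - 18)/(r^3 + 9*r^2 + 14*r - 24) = (r + 3)/(r + 4)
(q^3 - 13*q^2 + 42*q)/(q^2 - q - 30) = q*(q - 7)/(q + 5)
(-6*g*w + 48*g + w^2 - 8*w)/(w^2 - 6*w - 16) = (-6*g + w)/(w + 2)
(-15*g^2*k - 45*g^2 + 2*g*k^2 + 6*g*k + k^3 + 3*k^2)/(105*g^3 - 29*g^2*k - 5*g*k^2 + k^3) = (-k - 3)/(7*g - k)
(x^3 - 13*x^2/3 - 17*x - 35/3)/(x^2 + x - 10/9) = 3*(x^2 - 6*x - 7)/(3*x - 2)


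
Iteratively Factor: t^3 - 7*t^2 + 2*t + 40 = (t - 4)*(t^2 - 3*t - 10) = (t - 4)*(t + 2)*(t - 5)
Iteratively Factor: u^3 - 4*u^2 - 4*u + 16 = (u - 4)*(u^2 - 4) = (u - 4)*(u + 2)*(u - 2)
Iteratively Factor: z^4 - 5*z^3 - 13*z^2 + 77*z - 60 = (z + 4)*(z^3 - 9*z^2 + 23*z - 15) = (z - 1)*(z + 4)*(z^2 - 8*z + 15) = (z - 3)*(z - 1)*(z + 4)*(z - 5)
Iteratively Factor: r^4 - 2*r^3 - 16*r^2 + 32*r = (r - 2)*(r^3 - 16*r) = r*(r - 2)*(r^2 - 16) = r*(r - 2)*(r + 4)*(r - 4)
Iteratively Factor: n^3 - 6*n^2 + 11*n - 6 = (n - 1)*(n^2 - 5*n + 6) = (n - 2)*(n - 1)*(n - 3)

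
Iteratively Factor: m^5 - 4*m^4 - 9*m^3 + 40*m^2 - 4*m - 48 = (m - 2)*(m^4 - 2*m^3 - 13*m^2 + 14*m + 24) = (m - 2)^2*(m^3 - 13*m - 12) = (m - 2)^2*(m + 3)*(m^2 - 3*m - 4) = (m - 2)^2*(m + 1)*(m + 3)*(m - 4)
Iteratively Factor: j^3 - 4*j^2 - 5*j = (j + 1)*(j^2 - 5*j) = j*(j + 1)*(j - 5)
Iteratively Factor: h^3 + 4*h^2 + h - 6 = (h + 3)*(h^2 + h - 2) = (h - 1)*(h + 3)*(h + 2)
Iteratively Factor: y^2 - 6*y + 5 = (y - 5)*(y - 1)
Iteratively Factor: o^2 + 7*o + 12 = (o + 3)*(o + 4)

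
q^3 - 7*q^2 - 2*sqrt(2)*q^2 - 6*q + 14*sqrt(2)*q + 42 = (q - 7)*(q - 3*sqrt(2))*(q + sqrt(2))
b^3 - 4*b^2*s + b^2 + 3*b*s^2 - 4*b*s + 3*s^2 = (b + 1)*(b - 3*s)*(b - s)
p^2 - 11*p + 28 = (p - 7)*(p - 4)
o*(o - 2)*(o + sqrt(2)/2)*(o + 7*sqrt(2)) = o^4 - 2*o^3 + 15*sqrt(2)*o^3/2 - 15*sqrt(2)*o^2 + 7*o^2 - 14*o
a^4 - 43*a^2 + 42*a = a*(a - 6)*(a - 1)*(a + 7)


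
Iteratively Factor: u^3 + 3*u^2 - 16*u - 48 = (u - 4)*(u^2 + 7*u + 12) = (u - 4)*(u + 4)*(u + 3)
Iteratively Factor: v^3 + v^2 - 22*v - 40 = (v - 5)*(v^2 + 6*v + 8) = (v - 5)*(v + 2)*(v + 4)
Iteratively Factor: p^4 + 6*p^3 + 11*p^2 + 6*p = (p + 1)*(p^3 + 5*p^2 + 6*p) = (p + 1)*(p + 2)*(p^2 + 3*p) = p*(p + 1)*(p + 2)*(p + 3)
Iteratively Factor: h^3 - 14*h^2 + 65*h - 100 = (h - 5)*(h^2 - 9*h + 20) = (h - 5)*(h - 4)*(h - 5)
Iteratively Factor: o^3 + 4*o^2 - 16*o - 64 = (o - 4)*(o^2 + 8*o + 16) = (o - 4)*(o + 4)*(o + 4)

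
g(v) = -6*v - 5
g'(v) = -6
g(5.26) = -36.56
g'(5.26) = -6.00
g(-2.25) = 8.50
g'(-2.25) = -6.00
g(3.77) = -27.62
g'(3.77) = -6.00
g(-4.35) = 21.10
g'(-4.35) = -6.00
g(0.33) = -6.98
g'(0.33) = -6.00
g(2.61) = -20.66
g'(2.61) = -6.00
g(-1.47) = 3.82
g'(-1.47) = -6.00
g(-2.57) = 10.42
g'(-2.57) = -6.00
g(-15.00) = 85.00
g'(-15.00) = -6.00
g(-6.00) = 31.00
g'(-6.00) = -6.00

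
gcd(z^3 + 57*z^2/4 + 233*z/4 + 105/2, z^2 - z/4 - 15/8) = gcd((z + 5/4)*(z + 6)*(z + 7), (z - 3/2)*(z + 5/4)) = z + 5/4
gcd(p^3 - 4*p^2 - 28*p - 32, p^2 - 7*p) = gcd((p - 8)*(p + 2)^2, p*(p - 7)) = 1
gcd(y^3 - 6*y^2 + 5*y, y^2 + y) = y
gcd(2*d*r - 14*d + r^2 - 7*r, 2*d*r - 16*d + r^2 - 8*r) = 2*d + r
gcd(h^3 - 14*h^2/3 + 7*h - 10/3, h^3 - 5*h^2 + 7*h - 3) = h - 1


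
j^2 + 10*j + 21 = (j + 3)*(j + 7)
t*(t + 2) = t^2 + 2*t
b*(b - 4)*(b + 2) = b^3 - 2*b^2 - 8*b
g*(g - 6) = g^2 - 6*g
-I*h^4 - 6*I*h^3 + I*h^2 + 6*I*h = h*(h - 1)*(h + 6)*(-I*h - I)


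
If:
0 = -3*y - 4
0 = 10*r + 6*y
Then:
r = 4/5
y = -4/3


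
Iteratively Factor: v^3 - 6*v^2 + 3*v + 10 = (v - 2)*(v^2 - 4*v - 5) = (v - 5)*(v - 2)*(v + 1)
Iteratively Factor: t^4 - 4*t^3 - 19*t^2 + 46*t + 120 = (t + 3)*(t^3 - 7*t^2 + 2*t + 40) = (t - 4)*(t + 3)*(t^2 - 3*t - 10) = (t - 5)*(t - 4)*(t + 3)*(t + 2)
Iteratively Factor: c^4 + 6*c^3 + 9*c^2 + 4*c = (c)*(c^3 + 6*c^2 + 9*c + 4) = c*(c + 1)*(c^2 + 5*c + 4) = c*(c + 1)^2*(c + 4)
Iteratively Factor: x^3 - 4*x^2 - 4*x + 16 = (x - 2)*(x^2 - 2*x - 8) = (x - 4)*(x - 2)*(x + 2)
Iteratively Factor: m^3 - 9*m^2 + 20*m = (m - 5)*(m^2 - 4*m) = (m - 5)*(m - 4)*(m)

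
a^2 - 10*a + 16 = (a - 8)*(a - 2)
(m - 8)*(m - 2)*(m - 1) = m^3 - 11*m^2 + 26*m - 16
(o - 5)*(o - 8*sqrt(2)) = o^2 - 8*sqrt(2)*o - 5*o + 40*sqrt(2)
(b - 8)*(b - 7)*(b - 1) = b^3 - 16*b^2 + 71*b - 56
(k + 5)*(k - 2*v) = k^2 - 2*k*v + 5*k - 10*v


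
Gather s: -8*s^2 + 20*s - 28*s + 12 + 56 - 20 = -8*s^2 - 8*s + 48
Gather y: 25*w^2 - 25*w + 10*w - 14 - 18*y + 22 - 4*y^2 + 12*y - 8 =25*w^2 - 15*w - 4*y^2 - 6*y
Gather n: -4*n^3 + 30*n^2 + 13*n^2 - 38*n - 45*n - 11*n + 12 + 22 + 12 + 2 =-4*n^3 + 43*n^2 - 94*n + 48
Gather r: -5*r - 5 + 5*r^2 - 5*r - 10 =5*r^2 - 10*r - 15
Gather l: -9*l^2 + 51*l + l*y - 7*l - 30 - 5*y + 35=-9*l^2 + l*(y + 44) - 5*y + 5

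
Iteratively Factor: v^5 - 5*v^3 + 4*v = (v)*(v^4 - 5*v^2 + 4) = v*(v - 1)*(v^3 + v^2 - 4*v - 4) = v*(v - 1)*(v + 1)*(v^2 - 4) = v*(v - 2)*(v - 1)*(v + 1)*(v + 2)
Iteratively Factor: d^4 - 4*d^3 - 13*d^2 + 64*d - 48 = (d - 3)*(d^3 - d^2 - 16*d + 16) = (d - 4)*(d - 3)*(d^2 + 3*d - 4) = (d - 4)*(d - 3)*(d + 4)*(d - 1)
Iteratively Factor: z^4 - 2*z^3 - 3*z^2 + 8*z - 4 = (z - 2)*(z^3 - 3*z + 2) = (z - 2)*(z - 1)*(z^2 + z - 2) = (z - 2)*(z - 1)^2*(z + 2)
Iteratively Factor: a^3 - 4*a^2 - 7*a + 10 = (a + 2)*(a^2 - 6*a + 5) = (a - 1)*(a + 2)*(a - 5)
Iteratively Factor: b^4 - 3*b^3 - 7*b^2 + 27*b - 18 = (b - 2)*(b^3 - b^2 - 9*b + 9) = (b - 3)*(b - 2)*(b^2 + 2*b - 3) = (b - 3)*(b - 2)*(b - 1)*(b + 3)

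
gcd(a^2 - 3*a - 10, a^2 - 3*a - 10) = a^2 - 3*a - 10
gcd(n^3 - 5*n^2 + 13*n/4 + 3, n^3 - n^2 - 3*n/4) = n^2 - n - 3/4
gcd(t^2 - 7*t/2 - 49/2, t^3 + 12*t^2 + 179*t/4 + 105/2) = t + 7/2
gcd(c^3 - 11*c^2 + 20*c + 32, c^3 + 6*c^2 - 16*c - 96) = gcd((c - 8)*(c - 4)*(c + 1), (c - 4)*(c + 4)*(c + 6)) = c - 4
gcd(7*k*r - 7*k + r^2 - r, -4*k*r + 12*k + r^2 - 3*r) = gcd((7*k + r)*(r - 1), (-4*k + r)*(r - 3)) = 1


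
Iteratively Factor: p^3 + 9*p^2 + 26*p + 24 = (p + 4)*(p^2 + 5*p + 6) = (p + 2)*(p + 4)*(p + 3)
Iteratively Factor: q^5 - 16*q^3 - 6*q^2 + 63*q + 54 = (q + 3)*(q^4 - 3*q^3 - 7*q^2 + 15*q + 18) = (q - 3)*(q + 3)*(q^3 - 7*q - 6) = (q - 3)*(q + 1)*(q + 3)*(q^2 - q - 6) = (q - 3)^2*(q + 1)*(q + 3)*(q + 2)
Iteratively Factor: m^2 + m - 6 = (m + 3)*(m - 2)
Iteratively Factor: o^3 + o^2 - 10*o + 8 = (o - 2)*(o^2 + 3*o - 4) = (o - 2)*(o - 1)*(o + 4)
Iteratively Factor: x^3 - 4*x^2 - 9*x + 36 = (x - 3)*(x^2 - x - 12) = (x - 3)*(x + 3)*(x - 4)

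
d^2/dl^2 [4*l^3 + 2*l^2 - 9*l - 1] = 24*l + 4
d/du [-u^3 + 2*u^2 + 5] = u*(4 - 3*u)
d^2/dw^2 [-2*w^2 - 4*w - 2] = -4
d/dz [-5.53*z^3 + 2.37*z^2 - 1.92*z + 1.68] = -16.59*z^2 + 4.74*z - 1.92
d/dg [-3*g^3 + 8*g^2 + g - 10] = -9*g^2 + 16*g + 1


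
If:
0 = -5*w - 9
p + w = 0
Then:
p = 9/5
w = -9/5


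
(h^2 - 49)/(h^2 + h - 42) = (h - 7)/(h - 6)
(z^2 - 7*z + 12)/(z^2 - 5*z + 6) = (z - 4)/(z - 2)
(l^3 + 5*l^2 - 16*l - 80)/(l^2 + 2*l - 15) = (l^2 - 16)/(l - 3)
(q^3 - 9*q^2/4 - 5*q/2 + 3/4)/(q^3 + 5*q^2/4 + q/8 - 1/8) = 2*(q - 3)/(2*q + 1)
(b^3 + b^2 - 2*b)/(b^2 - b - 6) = b*(b - 1)/(b - 3)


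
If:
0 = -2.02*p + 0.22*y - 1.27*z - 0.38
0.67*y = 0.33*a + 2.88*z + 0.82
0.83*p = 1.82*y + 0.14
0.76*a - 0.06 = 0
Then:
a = 0.08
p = -0.00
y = -0.08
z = -0.31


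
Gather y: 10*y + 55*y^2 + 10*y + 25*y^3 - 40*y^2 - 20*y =25*y^3 + 15*y^2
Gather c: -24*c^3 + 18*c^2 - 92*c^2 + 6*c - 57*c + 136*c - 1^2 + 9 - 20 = -24*c^3 - 74*c^2 + 85*c - 12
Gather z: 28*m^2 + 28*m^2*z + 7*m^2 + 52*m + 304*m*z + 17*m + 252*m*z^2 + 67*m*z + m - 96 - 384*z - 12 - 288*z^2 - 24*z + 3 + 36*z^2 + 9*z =35*m^2 + 70*m + z^2*(252*m - 252) + z*(28*m^2 + 371*m - 399) - 105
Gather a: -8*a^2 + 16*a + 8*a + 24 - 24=-8*a^2 + 24*a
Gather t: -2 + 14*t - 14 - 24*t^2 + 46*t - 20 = -24*t^2 + 60*t - 36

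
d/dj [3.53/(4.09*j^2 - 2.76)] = -28.8754*j/(4.09*j^2 - 2.76)^2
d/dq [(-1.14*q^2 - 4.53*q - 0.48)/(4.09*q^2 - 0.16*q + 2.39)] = (18.7101*q^2 - 1.5228*q - 10.9035)/(16.7281*q^4 - 1.3088*q^3 + 19.5758*q^2 - 0.7648*q + 5.7121)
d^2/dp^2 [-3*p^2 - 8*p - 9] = -6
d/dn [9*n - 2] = 9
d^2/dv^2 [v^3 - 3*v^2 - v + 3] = 6*v - 6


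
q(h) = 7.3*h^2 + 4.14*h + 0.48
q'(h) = 14.6*h + 4.14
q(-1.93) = 19.68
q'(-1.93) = -24.04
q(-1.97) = 20.65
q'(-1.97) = -24.62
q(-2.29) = 29.28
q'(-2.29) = -29.29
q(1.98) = 37.30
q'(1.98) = 33.05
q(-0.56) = 0.45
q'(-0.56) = -4.04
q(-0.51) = 0.27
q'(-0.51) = -3.31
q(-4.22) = 113.01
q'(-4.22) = -57.47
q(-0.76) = 1.55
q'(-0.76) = -6.96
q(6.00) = 288.12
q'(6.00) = 91.74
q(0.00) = 0.48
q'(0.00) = 4.14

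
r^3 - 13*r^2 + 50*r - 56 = (r - 7)*(r - 4)*(r - 2)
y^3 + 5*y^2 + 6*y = y*(y + 2)*(y + 3)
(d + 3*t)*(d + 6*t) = d^2 + 9*d*t + 18*t^2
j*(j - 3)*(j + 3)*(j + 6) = j^4 + 6*j^3 - 9*j^2 - 54*j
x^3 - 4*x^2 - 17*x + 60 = (x - 5)*(x - 3)*(x + 4)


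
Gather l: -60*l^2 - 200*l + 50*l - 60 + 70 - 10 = -60*l^2 - 150*l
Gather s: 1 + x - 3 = x - 2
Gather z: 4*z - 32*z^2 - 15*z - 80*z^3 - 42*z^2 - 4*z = -80*z^3 - 74*z^2 - 15*z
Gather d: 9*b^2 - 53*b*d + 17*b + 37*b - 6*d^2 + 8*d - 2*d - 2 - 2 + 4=9*b^2 + 54*b - 6*d^2 + d*(6 - 53*b)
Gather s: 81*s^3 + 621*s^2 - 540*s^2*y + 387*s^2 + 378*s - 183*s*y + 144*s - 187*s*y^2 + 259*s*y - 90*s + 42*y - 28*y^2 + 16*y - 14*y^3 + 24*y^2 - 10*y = 81*s^3 + s^2*(1008 - 540*y) + s*(-187*y^2 + 76*y + 432) - 14*y^3 - 4*y^2 + 48*y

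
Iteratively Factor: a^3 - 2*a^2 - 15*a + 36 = (a - 3)*(a^2 + a - 12) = (a - 3)*(a + 4)*(a - 3)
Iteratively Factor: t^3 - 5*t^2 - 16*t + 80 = (t - 5)*(t^2 - 16) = (t - 5)*(t + 4)*(t - 4)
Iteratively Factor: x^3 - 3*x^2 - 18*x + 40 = (x - 5)*(x^2 + 2*x - 8) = (x - 5)*(x - 2)*(x + 4)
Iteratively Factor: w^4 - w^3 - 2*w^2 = (w - 2)*(w^3 + w^2) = w*(w - 2)*(w^2 + w) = w*(w - 2)*(w + 1)*(w)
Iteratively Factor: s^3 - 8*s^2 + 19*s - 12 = (s - 3)*(s^2 - 5*s + 4) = (s - 3)*(s - 1)*(s - 4)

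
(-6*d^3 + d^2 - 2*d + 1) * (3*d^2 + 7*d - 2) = -18*d^5 - 39*d^4 + 13*d^3 - 13*d^2 + 11*d - 2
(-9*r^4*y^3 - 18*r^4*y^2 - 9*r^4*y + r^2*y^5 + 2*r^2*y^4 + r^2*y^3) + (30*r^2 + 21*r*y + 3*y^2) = -9*r^4*y^3 - 18*r^4*y^2 - 9*r^4*y + r^2*y^5 + 2*r^2*y^4 + r^2*y^3 + 30*r^2 + 21*r*y + 3*y^2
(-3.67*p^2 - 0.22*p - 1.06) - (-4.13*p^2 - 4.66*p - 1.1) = 0.46*p^2 + 4.44*p + 0.04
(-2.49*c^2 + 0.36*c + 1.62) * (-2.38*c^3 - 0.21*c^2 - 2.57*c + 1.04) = 5.9262*c^5 - 0.3339*c^4 + 2.4681*c^3 - 3.855*c^2 - 3.789*c + 1.6848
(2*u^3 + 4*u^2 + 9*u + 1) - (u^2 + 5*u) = 2*u^3 + 3*u^2 + 4*u + 1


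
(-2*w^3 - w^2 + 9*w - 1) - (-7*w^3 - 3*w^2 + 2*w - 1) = 5*w^3 + 2*w^2 + 7*w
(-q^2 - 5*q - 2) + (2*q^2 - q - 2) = q^2 - 6*q - 4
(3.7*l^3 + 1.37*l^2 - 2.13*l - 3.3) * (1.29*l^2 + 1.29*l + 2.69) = 4.773*l^5 + 6.5403*l^4 + 8.9726*l^3 - 3.3194*l^2 - 9.9867*l - 8.877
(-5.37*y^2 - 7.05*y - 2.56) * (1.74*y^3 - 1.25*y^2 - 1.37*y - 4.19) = -9.3438*y^5 - 5.5545*y^4 + 11.715*y^3 + 35.3588*y^2 + 33.0467*y + 10.7264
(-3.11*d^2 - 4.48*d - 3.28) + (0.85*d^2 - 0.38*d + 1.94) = -2.26*d^2 - 4.86*d - 1.34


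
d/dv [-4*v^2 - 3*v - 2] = -8*v - 3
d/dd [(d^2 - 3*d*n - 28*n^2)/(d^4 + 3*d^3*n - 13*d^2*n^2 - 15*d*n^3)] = 2*(-d^5 + 3*d^4*n + 65*d^3*n^2 + 99*d^2*n^3 - 364*d*n^4 - 210*n^5)/(d^2*(d^6 + 6*d^5*n - 17*d^4*n^2 - 108*d^3*n^3 + 79*d^2*n^4 + 390*d*n^5 + 225*n^6))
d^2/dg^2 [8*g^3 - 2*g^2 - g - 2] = 48*g - 4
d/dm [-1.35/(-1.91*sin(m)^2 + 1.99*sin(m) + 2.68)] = (2.6865 - 5.157*sin(m))*cos(m)/(-1.91*sin(m)^2 + 1.99*sin(m) + 2.68)^2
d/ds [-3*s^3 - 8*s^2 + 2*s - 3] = -9*s^2 - 16*s + 2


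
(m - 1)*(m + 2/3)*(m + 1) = m^3 + 2*m^2/3 - m - 2/3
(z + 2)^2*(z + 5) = z^3 + 9*z^2 + 24*z + 20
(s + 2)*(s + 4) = s^2 + 6*s + 8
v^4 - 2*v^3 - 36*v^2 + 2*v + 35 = (v - 7)*(v - 1)*(v + 1)*(v + 5)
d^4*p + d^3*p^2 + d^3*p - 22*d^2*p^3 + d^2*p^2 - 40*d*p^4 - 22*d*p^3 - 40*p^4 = (d - 5*p)*(d + 2*p)*(d + 4*p)*(d*p + p)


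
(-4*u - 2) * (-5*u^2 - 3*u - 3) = 20*u^3 + 22*u^2 + 18*u + 6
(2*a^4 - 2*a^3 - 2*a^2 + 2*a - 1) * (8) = 16*a^4 - 16*a^3 - 16*a^2 + 16*a - 8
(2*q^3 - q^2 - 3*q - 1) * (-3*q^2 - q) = -6*q^5 + q^4 + 10*q^3 + 6*q^2 + q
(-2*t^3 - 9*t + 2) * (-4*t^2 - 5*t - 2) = 8*t^5 + 10*t^4 + 40*t^3 + 37*t^2 + 8*t - 4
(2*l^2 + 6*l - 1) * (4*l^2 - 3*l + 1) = 8*l^4 + 18*l^3 - 20*l^2 + 9*l - 1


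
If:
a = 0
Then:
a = 0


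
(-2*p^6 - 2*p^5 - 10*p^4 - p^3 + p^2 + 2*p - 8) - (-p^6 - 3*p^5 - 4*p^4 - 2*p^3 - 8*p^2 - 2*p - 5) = -p^6 + p^5 - 6*p^4 + p^3 + 9*p^2 + 4*p - 3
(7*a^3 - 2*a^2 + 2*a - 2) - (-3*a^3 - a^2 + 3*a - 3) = 10*a^3 - a^2 - a + 1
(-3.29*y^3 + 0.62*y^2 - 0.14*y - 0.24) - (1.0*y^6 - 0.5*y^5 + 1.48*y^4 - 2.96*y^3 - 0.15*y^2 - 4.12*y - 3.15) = -1.0*y^6 + 0.5*y^5 - 1.48*y^4 - 0.33*y^3 + 0.77*y^2 + 3.98*y + 2.91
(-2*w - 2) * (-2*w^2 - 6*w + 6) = 4*w^3 + 16*w^2 - 12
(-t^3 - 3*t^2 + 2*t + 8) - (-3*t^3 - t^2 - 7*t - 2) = 2*t^3 - 2*t^2 + 9*t + 10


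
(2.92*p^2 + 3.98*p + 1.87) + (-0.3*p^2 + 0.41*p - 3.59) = 2.62*p^2 + 4.39*p - 1.72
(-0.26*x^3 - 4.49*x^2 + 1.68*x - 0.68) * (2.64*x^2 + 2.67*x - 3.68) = -0.6864*x^5 - 12.5478*x^4 - 6.5963*x^3 + 19.2136*x^2 - 7.998*x + 2.5024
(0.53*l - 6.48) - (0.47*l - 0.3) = 0.0600000000000001*l - 6.18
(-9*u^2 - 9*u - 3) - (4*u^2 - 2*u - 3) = -13*u^2 - 7*u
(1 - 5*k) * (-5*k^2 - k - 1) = 25*k^3 + 4*k - 1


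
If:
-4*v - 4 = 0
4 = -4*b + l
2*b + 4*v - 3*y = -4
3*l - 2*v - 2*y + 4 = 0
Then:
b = -27/16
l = -11/4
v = -1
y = -9/8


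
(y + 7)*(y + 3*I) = y^2 + 7*y + 3*I*y + 21*I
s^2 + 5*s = s*(s + 5)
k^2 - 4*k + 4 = (k - 2)^2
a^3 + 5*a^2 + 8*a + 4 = (a + 1)*(a + 2)^2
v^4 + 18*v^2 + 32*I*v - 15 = (v - 5*I)*(v + I)^2*(v + 3*I)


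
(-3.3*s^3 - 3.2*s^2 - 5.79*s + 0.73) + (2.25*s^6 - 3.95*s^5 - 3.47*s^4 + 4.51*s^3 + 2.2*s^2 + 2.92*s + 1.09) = 2.25*s^6 - 3.95*s^5 - 3.47*s^4 + 1.21*s^3 - 1.0*s^2 - 2.87*s + 1.82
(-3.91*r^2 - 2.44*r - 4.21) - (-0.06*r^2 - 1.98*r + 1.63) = -3.85*r^2 - 0.46*r - 5.84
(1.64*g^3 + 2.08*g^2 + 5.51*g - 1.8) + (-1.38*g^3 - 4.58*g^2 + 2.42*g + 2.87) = 0.26*g^3 - 2.5*g^2 + 7.93*g + 1.07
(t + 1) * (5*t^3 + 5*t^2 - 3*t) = 5*t^4 + 10*t^3 + 2*t^2 - 3*t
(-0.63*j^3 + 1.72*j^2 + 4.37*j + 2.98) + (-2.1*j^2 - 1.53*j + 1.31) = -0.63*j^3 - 0.38*j^2 + 2.84*j + 4.29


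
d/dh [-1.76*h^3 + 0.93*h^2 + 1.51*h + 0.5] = -5.28*h^2 + 1.86*h + 1.51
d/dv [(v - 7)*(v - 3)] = 2*v - 10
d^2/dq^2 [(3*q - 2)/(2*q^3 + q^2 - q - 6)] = 2*((3*q - 2)*(6*q^2 + 2*q - 1)^2 + (-18*q^2 - 6*q - (3*q - 2)*(6*q + 1) + 3)*(2*q^3 + q^2 - q - 6))/(2*q^3 + q^2 - q - 6)^3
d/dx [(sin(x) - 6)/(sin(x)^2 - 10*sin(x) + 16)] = (12*sin(x) + cos(x)^2 - 45)*cos(x)/(sin(x)^2 - 10*sin(x) + 16)^2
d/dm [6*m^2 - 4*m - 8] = 12*m - 4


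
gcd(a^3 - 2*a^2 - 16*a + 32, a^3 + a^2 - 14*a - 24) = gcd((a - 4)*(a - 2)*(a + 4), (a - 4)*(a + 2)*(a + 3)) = a - 4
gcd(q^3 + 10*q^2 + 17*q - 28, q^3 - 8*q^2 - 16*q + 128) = q + 4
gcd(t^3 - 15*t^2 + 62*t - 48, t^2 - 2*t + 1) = t - 1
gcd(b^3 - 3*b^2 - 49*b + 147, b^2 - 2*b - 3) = b - 3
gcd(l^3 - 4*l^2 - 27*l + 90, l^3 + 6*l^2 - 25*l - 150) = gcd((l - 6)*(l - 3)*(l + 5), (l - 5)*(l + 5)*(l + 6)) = l + 5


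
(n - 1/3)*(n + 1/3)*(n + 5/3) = n^3 + 5*n^2/3 - n/9 - 5/27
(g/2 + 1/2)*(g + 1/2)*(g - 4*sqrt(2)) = g^3/2 - 2*sqrt(2)*g^2 + 3*g^2/4 - 3*sqrt(2)*g + g/4 - sqrt(2)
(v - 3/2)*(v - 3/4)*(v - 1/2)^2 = v^4 - 13*v^3/4 + 29*v^2/8 - 27*v/16 + 9/32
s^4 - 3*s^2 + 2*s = s*(s - 1)^2*(s + 2)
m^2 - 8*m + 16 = (m - 4)^2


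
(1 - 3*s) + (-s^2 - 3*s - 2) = -s^2 - 6*s - 1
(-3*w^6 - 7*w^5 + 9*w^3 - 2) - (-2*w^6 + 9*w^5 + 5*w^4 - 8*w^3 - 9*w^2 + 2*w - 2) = -w^6 - 16*w^5 - 5*w^4 + 17*w^3 + 9*w^2 - 2*w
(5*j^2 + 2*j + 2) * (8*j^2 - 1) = 40*j^4 + 16*j^3 + 11*j^2 - 2*j - 2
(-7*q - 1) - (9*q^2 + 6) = -9*q^2 - 7*q - 7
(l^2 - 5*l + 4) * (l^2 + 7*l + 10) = l^4 + 2*l^3 - 21*l^2 - 22*l + 40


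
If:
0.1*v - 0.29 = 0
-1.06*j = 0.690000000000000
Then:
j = -0.65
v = 2.90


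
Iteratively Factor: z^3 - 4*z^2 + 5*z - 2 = (z - 1)*(z^2 - 3*z + 2) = (z - 2)*(z - 1)*(z - 1)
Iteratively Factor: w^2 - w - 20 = (w + 4)*(w - 5)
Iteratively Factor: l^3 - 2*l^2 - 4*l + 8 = (l - 2)*(l^2 - 4) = (l - 2)^2*(l + 2)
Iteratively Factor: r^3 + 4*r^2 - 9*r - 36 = (r + 3)*(r^2 + r - 12) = (r + 3)*(r + 4)*(r - 3)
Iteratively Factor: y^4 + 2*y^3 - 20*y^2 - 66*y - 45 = (y + 1)*(y^3 + y^2 - 21*y - 45) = (y + 1)*(y + 3)*(y^2 - 2*y - 15) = (y + 1)*(y + 3)^2*(y - 5)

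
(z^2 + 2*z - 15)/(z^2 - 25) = (z - 3)/(z - 5)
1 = 1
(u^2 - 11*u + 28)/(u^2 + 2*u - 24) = (u - 7)/(u + 6)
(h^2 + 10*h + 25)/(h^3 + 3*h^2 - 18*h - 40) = (h + 5)/(h^2 - 2*h - 8)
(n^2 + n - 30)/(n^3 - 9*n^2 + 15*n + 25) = (n + 6)/(n^2 - 4*n - 5)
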